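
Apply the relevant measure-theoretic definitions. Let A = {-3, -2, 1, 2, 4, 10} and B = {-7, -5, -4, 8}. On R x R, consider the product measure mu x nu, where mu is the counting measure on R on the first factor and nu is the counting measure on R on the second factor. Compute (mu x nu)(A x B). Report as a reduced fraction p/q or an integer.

For a measurable rectangle A x B, the product measure satisfies
  (mu x nu)(A x B) = mu(A) * nu(B).
  mu(A) = 6.
  nu(B) = 4.
  (mu x nu)(A x B) = 6 * 4 = 24.

24


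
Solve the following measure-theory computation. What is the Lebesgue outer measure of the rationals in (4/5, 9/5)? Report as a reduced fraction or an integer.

The set Q cap (4/5, 9/5) is countable (a subset of the countable set Q). Lebesgue outer measure of any countable set is 0: each singleton {q} has m*({q}) = 0, and by countable subadditivity m*(union_k {q_k}) <= sum_k m*({q_k}) = sum_k 0 = 0. The reverse inequality m*(E) >= 0 is automatic. So m*(Q cap (4/5, 9/5)) = 0.

0


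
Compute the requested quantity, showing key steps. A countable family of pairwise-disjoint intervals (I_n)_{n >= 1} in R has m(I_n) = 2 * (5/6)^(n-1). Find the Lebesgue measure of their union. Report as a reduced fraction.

By countable additivity of the Lebesgue measure on pairwise disjoint measurable sets,
  m(union_{n >= 1} I_n) = sum_{n >= 1} m(I_n) = sum_{n >= 1} a * r^(n-1),
  with a = 2 and r = 5/6.
Since 0 < r = 5/6 < 1, the geometric series converges:
  sum_{n >= 1} a * r^(n-1) = a / (1 - r).
  = 2 / (1 - 5/6)
  = 2 / (1/6)
  = 12.

12


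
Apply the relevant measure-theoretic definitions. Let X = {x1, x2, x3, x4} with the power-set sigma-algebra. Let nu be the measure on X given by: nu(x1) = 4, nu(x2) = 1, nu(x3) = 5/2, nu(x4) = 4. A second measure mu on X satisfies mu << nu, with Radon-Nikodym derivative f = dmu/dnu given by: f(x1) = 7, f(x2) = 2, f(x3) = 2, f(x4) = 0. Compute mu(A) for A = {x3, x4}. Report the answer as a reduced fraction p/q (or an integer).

By the defining property of the Radon-Nikodym derivative, for every measurable set A,
  mu(A) = integral_A f dnu.
Since nu is a discrete measure concentrated on the atoms of X, the integral over A reduces to the sum
  mu(A) = sum_{x in A} f(x) * nu({x}).
Computing each term:
  x3: f(x3) * nu(x3) = 2 * 5/2 = 5.
  x4: f(x4) * nu(x4) = 0 * 4 = 0.
Summing: mu(A) = 5 + 0 = 5.

5


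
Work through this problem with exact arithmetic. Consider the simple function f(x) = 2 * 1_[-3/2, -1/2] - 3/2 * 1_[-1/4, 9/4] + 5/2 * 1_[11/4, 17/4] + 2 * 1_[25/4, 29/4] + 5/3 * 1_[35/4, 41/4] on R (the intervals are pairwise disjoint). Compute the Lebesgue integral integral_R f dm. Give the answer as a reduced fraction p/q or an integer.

For a simple function f = sum_i c_i * 1_{A_i} with disjoint A_i,
  integral f dm = sum_i c_i * m(A_i).
Lengths of the A_i:
  m(A_1) = -1/2 - (-3/2) = 1.
  m(A_2) = 9/4 - (-1/4) = 5/2.
  m(A_3) = 17/4 - 11/4 = 3/2.
  m(A_4) = 29/4 - 25/4 = 1.
  m(A_5) = 41/4 - 35/4 = 3/2.
Contributions c_i * m(A_i):
  (2) * (1) = 2.
  (-3/2) * (5/2) = -15/4.
  (5/2) * (3/2) = 15/4.
  (2) * (1) = 2.
  (5/3) * (3/2) = 5/2.
Total: 2 - 15/4 + 15/4 + 2 + 5/2 = 13/2.

13/2


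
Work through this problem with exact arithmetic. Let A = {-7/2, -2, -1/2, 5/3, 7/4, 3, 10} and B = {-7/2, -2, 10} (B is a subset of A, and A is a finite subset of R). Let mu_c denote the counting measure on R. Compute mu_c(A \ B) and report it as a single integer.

Counting measure assigns mu_c(E) = |E| (number of elements) when E is finite. For B subset A, A \ B is the set of elements of A not in B, so |A \ B| = |A| - |B|.
|A| = 7, |B| = 3, so mu_c(A \ B) = 7 - 3 = 4.

4


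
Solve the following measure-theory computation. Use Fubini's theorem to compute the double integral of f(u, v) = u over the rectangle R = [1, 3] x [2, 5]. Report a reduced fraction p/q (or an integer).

f(u, v) is a tensor product of a function of u and a function of v, and both factors are bounded continuous (hence Lebesgue integrable) on the rectangle, so Fubini's theorem applies:
  integral_R f d(m x m) = (integral_a1^b1 u du) * (integral_a2^b2 1 dv).
Inner integral in u: integral_{1}^{3} u du = (3^2 - 1^2)/2
  = 4.
Inner integral in v: integral_{2}^{5} 1 dv = (5^1 - 2^1)/1
  = 3.
Product: (4) * (3) = 12.

12


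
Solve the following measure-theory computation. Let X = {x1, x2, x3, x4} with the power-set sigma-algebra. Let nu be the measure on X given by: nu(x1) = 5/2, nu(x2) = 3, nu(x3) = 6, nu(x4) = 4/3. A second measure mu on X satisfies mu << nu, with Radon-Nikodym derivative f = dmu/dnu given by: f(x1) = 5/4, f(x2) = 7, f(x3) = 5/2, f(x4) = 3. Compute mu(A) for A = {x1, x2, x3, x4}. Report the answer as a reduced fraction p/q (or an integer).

By the defining property of the Radon-Nikodym derivative, for every measurable set A,
  mu(A) = integral_A f dnu.
Since nu is a discrete measure concentrated on the atoms of X, the integral over A reduces to the sum
  mu(A) = sum_{x in A} f(x) * nu({x}).
Computing each term:
  x1: f(x1) * nu(x1) = 5/4 * 5/2 = 25/8.
  x2: f(x2) * nu(x2) = 7 * 3 = 21.
  x3: f(x3) * nu(x3) = 5/2 * 6 = 15.
  x4: f(x4) * nu(x4) = 3 * 4/3 = 4.
Summing: mu(A) = 25/8 + 21 + 15 + 4 = 345/8.

345/8


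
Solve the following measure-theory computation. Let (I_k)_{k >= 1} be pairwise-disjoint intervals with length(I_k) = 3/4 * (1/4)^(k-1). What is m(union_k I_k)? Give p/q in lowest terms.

By countable additivity of the Lebesgue measure on pairwise disjoint measurable sets,
  m(union_{k >= 1} I_k) = sum_{k >= 1} m(I_k) = sum_{k >= 1} a * r^(k-1),
  with a = 3/4 and r = 1/4.
Since 0 < r = 1/4 < 1, the geometric series converges:
  sum_{k >= 1} a * r^(k-1) = a / (1 - r).
  = 3/4 / (1 - 1/4)
  = 3/4 / (3/4)
  = 1.

1


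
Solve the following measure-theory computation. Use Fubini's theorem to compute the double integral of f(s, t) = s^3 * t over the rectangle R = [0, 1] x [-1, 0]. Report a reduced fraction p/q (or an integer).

f(s, t) is a tensor product of a function of s and a function of t, and both factors are bounded continuous (hence Lebesgue integrable) on the rectangle, so Fubini's theorem applies:
  integral_R f d(m x m) = (integral_a1^b1 s^3 ds) * (integral_a2^b2 t dt).
Inner integral in s: integral_{0}^{1} s^3 ds = (1^4 - 0^4)/4
  = 1/4.
Inner integral in t: integral_{-1}^{0} t dt = (0^2 - (-1)^2)/2
  = -1/2.
Product: (1/4) * (-1/2) = -1/8.

-1/8


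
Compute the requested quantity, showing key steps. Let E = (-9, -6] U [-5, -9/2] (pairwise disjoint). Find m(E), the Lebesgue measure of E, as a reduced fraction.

For pairwise disjoint intervals, m(union_i I_i) = sum_i m(I_i),
and m is invariant under swapping open/closed endpoints (single points have measure 0).
So m(E) = sum_i (b_i - a_i).
  I_1 has length -6 - (-9) = 3.
  I_2 has length -9/2 - (-5) = 1/2.
Summing:
  m(E) = 3 + 1/2 = 7/2.

7/2


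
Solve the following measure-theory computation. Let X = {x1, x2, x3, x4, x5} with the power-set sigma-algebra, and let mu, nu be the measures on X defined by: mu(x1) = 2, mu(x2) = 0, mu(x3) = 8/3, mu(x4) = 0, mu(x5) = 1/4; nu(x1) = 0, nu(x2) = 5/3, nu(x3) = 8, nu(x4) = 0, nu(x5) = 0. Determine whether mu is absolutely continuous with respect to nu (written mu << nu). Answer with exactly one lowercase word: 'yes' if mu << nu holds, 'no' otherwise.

mu << nu means: every nu-null measurable set is also mu-null; equivalently, for every atom x, if nu({x}) = 0 then mu({x}) = 0.
Checking each atom:
  x1: nu = 0, mu = 2 > 0 -> violates mu << nu.
  x2: nu = 5/3 > 0 -> no constraint.
  x3: nu = 8 > 0 -> no constraint.
  x4: nu = 0, mu = 0 -> consistent with mu << nu.
  x5: nu = 0, mu = 1/4 > 0 -> violates mu << nu.
The atom(s) x1, x5 violate the condition (nu = 0 but mu > 0). Therefore mu is NOT absolutely continuous w.r.t. nu.

no


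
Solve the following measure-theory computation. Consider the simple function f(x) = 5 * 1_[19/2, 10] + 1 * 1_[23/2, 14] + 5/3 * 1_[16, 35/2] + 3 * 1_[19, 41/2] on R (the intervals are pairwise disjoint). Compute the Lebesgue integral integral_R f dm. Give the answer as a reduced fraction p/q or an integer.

For a simple function f = sum_i c_i * 1_{A_i} with disjoint A_i,
  integral f dm = sum_i c_i * m(A_i).
Lengths of the A_i:
  m(A_1) = 10 - 19/2 = 1/2.
  m(A_2) = 14 - 23/2 = 5/2.
  m(A_3) = 35/2 - 16 = 3/2.
  m(A_4) = 41/2 - 19 = 3/2.
Contributions c_i * m(A_i):
  (5) * (1/2) = 5/2.
  (1) * (5/2) = 5/2.
  (5/3) * (3/2) = 5/2.
  (3) * (3/2) = 9/2.
Total: 5/2 + 5/2 + 5/2 + 9/2 = 12.

12


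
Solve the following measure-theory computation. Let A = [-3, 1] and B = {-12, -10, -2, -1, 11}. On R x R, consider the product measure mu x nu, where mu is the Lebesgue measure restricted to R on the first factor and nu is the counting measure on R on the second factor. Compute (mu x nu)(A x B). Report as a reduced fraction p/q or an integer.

For a measurable rectangle A x B, the product measure satisfies
  (mu x nu)(A x B) = mu(A) * nu(B).
  mu(A) = 4.
  nu(B) = 5.
  (mu x nu)(A x B) = 4 * 5 = 20.

20


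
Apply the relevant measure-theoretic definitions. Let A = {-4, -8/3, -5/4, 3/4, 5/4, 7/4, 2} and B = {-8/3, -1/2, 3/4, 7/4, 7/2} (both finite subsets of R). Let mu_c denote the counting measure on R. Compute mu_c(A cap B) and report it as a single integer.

Counting measure on a finite set equals cardinality. mu_c(A cap B) = |A cap B| (elements appearing in both).
Enumerating the elements of A that also lie in B gives 3 element(s).
So mu_c(A cap B) = 3.

3


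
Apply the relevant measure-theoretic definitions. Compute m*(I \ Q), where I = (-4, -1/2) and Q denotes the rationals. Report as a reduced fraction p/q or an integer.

The interval I = (-4, -1/2) has m(I) = -1/2 - (-4) = 7/2 (endpoints are measure-zero, so open/closed/half-open agree). Write I = (I cap Q) u (I \ Q). The rationals in I are countable, so m*(I cap Q) = 0 (cover each rational by intervals whose total length is arbitrarily small). By countable subadditivity m*(I) <= m*(I cap Q) + m*(I \ Q), hence m*(I \ Q) >= m(I) = 7/2. The reverse inequality m*(I \ Q) <= m*(I) = 7/2 is trivial since (I \ Q) is a subset of I. Therefore m*(I \ Q) = 7/2.

7/2


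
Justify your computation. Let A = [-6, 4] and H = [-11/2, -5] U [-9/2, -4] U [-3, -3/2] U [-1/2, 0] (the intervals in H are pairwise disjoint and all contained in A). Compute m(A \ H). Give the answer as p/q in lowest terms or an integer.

The ambient interval has length m(A) = 4 - (-6) = 10.
Since the holes are disjoint and sit inside A, by finite additivity
  m(H) = sum_i (b_i - a_i), and m(A \ H) = m(A) - m(H).
Computing the hole measures:
  m(H_1) = -5 - (-11/2) = 1/2.
  m(H_2) = -4 - (-9/2) = 1/2.
  m(H_3) = -3/2 - (-3) = 3/2.
  m(H_4) = 0 - (-1/2) = 1/2.
Summed: m(H) = 1/2 + 1/2 + 3/2 + 1/2 = 3.
So m(A \ H) = 10 - 3 = 7.

7


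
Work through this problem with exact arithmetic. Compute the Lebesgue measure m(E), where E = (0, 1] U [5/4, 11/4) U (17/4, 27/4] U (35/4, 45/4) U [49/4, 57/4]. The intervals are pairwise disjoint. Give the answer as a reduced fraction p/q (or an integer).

For pairwise disjoint intervals, m(union_i I_i) = sum_i m(I_i),
and m is invariant under swapping open/closed endpoints (single points have measure 0).
So m(E) = sum_i (b_i - a_i).
  I_1 has length 1 - 0 = 1.
  I_2 has length 11/4 - 5/4 = 3/2.
  I_3 has length 27/4 - 17/4 = 5/2.
  I_4 has length 45/4 - 35/4 = 5/2.
  I_5 has length 57/4 - 49/4 = 2.
Summing:
  m(E) = 1 + 3/2 + 5/2 + 5/2 + 2 = 19/2.

19/2


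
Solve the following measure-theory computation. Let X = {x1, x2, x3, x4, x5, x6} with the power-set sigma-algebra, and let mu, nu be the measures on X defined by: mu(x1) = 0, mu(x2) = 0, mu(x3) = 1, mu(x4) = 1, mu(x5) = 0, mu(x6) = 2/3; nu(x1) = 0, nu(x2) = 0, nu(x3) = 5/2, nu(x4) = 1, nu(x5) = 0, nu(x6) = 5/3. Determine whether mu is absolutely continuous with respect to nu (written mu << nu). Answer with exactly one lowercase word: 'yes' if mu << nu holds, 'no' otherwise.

mu << nu means: every nu-null measurable set is also mu-null; equivalently, for every atom x, if nu({x}) = 0 then mu({x}) = 0.
Checking each atom:
  x1: nu = 0, mu = 0 -> consistent with mu << nu.
  x2: nu = 0, mu = 0 -> consistent with mu << nu.
  x3: nu = 5/2 > 0 -> no constraint.
  x4: nu = 1 > 0 -> no constraint.
  x5: nu = 0, mu = 0 -> consistent with mu << nu.
  x6: nu = 5/3 > 0 -> no constraint.
No atom violates the condition. Therefore mu << nu.

yes


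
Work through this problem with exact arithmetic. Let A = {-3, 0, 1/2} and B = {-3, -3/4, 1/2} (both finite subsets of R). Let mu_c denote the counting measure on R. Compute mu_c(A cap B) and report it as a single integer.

Counting measure on a finite set equals cardinality. mu_c(A cap B) = |A cap B| (elements appearing in both).
Enumerating the elements of A that also lie in B gives 2 element(s).
So mu_c(A cap B) = 2.

2


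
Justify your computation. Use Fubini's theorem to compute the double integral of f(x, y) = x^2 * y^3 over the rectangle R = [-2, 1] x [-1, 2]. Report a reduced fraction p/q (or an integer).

f(x, y) is a tensor product of a function of x and a function of y, and both factors are bounded continuous (hence Lebesgue integrable) on the rectangle, so Fubini's theorem applies:
  integral_R f d(m x m) = (integral_a1^b1 x^2 dx) * (integral_a2^b2 y^3 dy).
Inner integral in x: integral_{-2}^{1} x^2 dx = (1^3 - (-2)^3)/3
  = 3.
Inner integral in y: integral_{-1}^{2} y^3 dy = (2^4 - (-1)^4)/4
  = 15/4.
Product: (3) * (15/4) = 45/4.

45/4


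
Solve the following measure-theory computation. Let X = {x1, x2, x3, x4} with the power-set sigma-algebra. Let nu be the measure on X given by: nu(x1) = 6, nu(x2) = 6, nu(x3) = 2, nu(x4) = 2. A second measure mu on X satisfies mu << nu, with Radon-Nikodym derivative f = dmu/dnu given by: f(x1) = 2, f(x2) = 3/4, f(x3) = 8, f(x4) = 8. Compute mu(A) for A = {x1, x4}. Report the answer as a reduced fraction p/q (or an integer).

By the defining property of the Radon-Nikodym derivative, for every measurable set A,
  mu(A) = integral_A f dnu.
Since nu is a discrete measure concentrated on the atoms of X, the integral over A reduces to the sum
  mu(A) = sum_{x in A} f(x) * nu({x}).
Computing each term:
  x1: f(x1) * nu(x1) = 2 * 6 = 12.
  x4: f(x4) * nu(x4) = 8 * 2 = 16.
Summing: mu(A) = 12 + 16 = 28.

28


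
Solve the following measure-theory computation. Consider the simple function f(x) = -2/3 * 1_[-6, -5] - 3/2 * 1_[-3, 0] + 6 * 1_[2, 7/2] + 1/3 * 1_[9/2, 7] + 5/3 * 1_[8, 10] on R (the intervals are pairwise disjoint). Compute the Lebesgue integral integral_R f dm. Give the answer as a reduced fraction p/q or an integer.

For a simple function f = sum_i c_i * 1_{A_i} with disjoint A_i,
  integral f dm = sum_i c_i * m(A_i).
Lengths of the A_i:
  m(A_1) = -5 - (-6) = 1.
  m(A_2) = 0 - (-3) = 3.
  m(A_3) = 7/2 - 2 = 3/2.
  m(A_4) = 7 - 9/2 = 5/2.
  m(A_5) = 10 - 8 = 2.
Contributions c_i * m(A_i):
  (-2/3) * (1) = -2/3.
  (-3/2) * (3) = -9/2.
  (6) * (3/2) = 9.
  (1/3) * (5/2) = 5/6.
  (5/3) * (2) = 10/3.
Total: -2/3 - 9/2 + 9 + 5/6 + 10/3 = 8.

8


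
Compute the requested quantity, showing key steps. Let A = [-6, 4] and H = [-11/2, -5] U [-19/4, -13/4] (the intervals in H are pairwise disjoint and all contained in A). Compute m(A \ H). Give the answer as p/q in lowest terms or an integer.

The ambient interval has length m(A) = 4 - (-6) = 10.
Since the holes are disjoint and sit inside A, by finite additivity
  m(H) = sum_i (b_i - a_i), and m(A \ H) = m(A) - m(H).
Computing the hole measures:
  m(H_1) = -5 - (-11/2) = 1/2.
  m(H_2) = -13/4 - (-19/4) = 3/2.
Summed: m(H) = 1/2 + 3/2 = 2.
So m(A \ H) = 10 - 2 = 8.

8


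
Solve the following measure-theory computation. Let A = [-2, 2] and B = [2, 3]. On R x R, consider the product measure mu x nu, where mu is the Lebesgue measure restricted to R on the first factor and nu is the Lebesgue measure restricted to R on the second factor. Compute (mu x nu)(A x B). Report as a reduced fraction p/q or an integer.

For a measurable rectangle A x B, the product measure satisfies
  (mu x nu)(A x B) = mu(A) * nu(B).
  mu(A) = 4.
  nu(B) = 1.
  (mu x nu)(A x B) = 4 * 1 = 4.

4


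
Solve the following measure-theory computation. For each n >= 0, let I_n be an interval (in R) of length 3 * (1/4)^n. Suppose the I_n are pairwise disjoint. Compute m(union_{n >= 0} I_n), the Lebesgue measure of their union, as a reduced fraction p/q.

By countable additivity of the Lebesgue measure on pairwise disjoint measurable sets,
  m(union_{n >= 0} I_n) = sum_{n >= 0} m(I_n) = sum_{n >= 0} a * r^n,
  with a = 3 and r = 1/4.
Since 0 < r = 1/4 < 1, the geometric series converges:
  sum_{n >= 0} a * r^n = a / (1 - r).
  = 3 / (1 - 1/4)
  = 3 / (3/4)
  = 4.

4


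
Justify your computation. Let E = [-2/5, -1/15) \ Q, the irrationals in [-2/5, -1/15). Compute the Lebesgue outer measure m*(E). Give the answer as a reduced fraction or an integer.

The interval I = [-2/5, -1/15) has m(I) = -1/15 - (-2/5) = 1/3 (endpoints are measure-zero, so open/closed/half-open agree). Write I = (I cap Q) u (I \ Q). The rationals in I are countable, so m*(I cap Q) = 0 (cover each rational by intervals whose total length is arbitrarily small). By countable subadditivity m*(I) <= m*(I cap Q) + m*(I \ Q), hence m*(I \ Q) >= m(I) = 1/3. The reverse inequality m*(I \ Q) <= m*(I) = 1/3 is trivial since (I \ Q) is a subset of I. Therefore m*(I \ Q) = 1/3.

1/3


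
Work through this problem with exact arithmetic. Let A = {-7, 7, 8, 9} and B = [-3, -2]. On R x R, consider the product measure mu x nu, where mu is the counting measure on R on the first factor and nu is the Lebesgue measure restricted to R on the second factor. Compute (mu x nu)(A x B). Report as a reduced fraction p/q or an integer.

For a measurable rectangle A x B, the product measure satisfies
  (mu x nu)(A x B) = mu(A) * nu(B).
  mu(A) = 4.
  nu(B) = 1.
  (mu x nu)(A x B) = 4 * 1 = 4.

4


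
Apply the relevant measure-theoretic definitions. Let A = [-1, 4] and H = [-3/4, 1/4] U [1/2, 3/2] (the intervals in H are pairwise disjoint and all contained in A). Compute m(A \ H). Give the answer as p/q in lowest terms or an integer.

The ambient interval has length m(A) = 4 - (-1) = 5.
Since the holes are disjoint and sit inside A, by finite additivity
  m(H) = sum_i (b_i - a_i), and m(A \ H) = m(A) - m(H).
Computing the hole measures:
  m(H_1) = 1/4 - (-3/4) = 1.
  m(H_2) = 3/2 - 1/2 = 1.
Summed: m(H) = 1 + 1 = 2.
So m(A \ H) = 5 - 2 = 3.

3


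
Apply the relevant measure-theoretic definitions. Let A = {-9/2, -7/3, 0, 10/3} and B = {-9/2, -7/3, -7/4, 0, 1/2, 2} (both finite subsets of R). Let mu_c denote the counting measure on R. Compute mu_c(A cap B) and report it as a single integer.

Counting measure on a finite set equals cardinality. mu_c(A cap B) = |A cap B| (elements appearing in both).
Enumerating the elements of A that also lie in B gives 3 element(s).
So mu_c(A cap B) = 3.

3


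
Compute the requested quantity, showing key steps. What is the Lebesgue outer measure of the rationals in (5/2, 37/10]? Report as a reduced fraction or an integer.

Q cap (5/2, 37/10] is countable; list its elements as q_1, q_2, ... . Fix eps > 0 and cover the k-th point by an interval of length eps * 2^(-k). The cover has total length eps * sum_{k>=1} 2^(-k) = eps, so by definition of outer measure m*(Q cap (5/2, 37/10]) <= eps. Since eps was arbitrary and m* >= 0, the outer measure is 0.

0


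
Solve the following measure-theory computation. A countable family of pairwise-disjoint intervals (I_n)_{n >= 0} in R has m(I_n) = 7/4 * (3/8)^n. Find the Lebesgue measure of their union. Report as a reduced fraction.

By countable additivity of the Lebesgue measure on pairwise disjoint measurable sets,
  m(union_{n >= 0} I_n) = sum_{n >= 0} m(I_n) = sum_{n >= 0} a * r^n,
  with a = 7/4 and r = 3/8.
Since 0 < r = 3/8 < 1, the geometric series converges:
  sum_{n >= 0} a * r^n = a / (1 - r).
  = 7/4 / (1 - 3/8)
  = 7/4 / (5/8)
  = 14/5.

14/5


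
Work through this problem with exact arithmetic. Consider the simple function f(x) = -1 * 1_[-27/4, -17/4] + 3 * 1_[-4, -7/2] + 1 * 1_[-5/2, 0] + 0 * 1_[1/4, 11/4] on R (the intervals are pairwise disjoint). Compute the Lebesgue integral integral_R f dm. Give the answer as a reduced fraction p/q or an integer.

For a simple function f = sum_i c_i * 1_{A_i} with disjoint A_i,
  integral f dm = sum_i c_i * m(A_i).
Lengths of the A_i:
  m(A_1) = -17/4 - (-27/4) = 5/2.
  m(A_2) = -7/2 - (-4) = 1/2.
  m(A_3) = 0 - (-5/2) = 5/2.
  m(A_4) = 11/4 - 1/4 = 5/2.
Contributions c_i * m(A_i):
  (-1) * (5/2) = -5/2.
  (3) * (1/2) = 3/2.
  (1) * (5/2) = 5/2.
  (0) * (5/2) = 0.
Total: -5/2 + 3/2 + 5/2 + 0 = 3/2.

3/2


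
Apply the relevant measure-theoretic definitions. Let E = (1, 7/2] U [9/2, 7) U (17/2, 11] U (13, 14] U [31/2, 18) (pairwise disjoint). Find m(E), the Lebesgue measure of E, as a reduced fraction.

For pairwise disjoint intervals, m(union_i I_i) = sum_i m(I_i),
and m is invariant under swapping open/closed endpoints (single points have measure 0).
So m(E) = sum_i (b_i - a_i).
  I_1 has length 7/2 - 1 = 5/2.
  I_2 has length 7 - 9/2 = 5/2.
  I_3 has length 11 - 17/2 = 5/2.
  I_4 has length 14 - 13 = 1.
  I_5 has length 18 - 31/2 = 5/2.
Summing:
  m(E) = 5/2 + 5/2 + 5/2 + 1 + 5/2 = 11.

11


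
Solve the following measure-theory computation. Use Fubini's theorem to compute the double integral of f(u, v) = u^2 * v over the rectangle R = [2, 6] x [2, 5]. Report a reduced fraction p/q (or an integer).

f(u, v) is a tensor product of a function of u and a function of v, and both factors are bounded continuous (hence Lebesgue integrable) on the rectangle, so Fubini's theorem applies:
  integral_R f d(m x m) = (integral_a1^b1 u^2 du) * (integral_a2^b2 v dv).
Inner integral in u: integral_{2}^{6} u^2 du = (6^3 - 2^3)/3
  = 208/3.
Inner integral in v: integral_{2}^{5} v dv = (5^2 - 2^2)/2
  = 21/2.
Product: (208/3) * (21/2) = 728.

728


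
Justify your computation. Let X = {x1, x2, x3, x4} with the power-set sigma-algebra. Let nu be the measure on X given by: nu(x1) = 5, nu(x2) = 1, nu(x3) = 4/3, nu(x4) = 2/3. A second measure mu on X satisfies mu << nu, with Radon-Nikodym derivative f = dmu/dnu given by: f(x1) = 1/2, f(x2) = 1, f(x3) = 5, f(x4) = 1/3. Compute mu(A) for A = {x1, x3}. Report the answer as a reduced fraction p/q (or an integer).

By the defining property of the Radon-Nikodym derivative, for every measurable set A,
  mu(A) = integral_A f dnu.
Since nu is a discrete measure concentrated on the atoms of X, the integral over A reduces to the sum
  mu(A) = sum_{x in A} f(x) * nu({x}).
Computing each term:
  x1: f(x1) * nu(x1) = 1/2 * 5 = 5/2.
  x3: f(x3) * nu(x3) = 5 * 4/3 = 20/3.
Summing: mu(A) = 5/2 + 20/3 = 55/6.

55/6


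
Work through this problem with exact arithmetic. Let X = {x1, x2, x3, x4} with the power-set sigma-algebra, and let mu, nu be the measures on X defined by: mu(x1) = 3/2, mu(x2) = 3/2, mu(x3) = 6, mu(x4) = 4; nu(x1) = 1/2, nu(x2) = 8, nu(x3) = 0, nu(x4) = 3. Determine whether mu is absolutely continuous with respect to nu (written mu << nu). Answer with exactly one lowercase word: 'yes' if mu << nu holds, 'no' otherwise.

mu << nu means: every nu-null measurable set is also mu-null; equivalently, for every atom x, if nu({x}) = 0 then mu({x}) = 0.
Checking each atom:
  x1: nu = 1/2 > 0 -> no constraint.
  x2: nu = 8 > 0 -> no constraint.
  x3: nu = 0, mu = 6 > 0 -> violates mu << nu.
  x4: nu = 3 > 0 -> no constraint.
The atom(s) x3 violate the condition (nu = 0 but mu > 0). Therefore mu is NOT absolutely continuous w.r.t. nu.

no


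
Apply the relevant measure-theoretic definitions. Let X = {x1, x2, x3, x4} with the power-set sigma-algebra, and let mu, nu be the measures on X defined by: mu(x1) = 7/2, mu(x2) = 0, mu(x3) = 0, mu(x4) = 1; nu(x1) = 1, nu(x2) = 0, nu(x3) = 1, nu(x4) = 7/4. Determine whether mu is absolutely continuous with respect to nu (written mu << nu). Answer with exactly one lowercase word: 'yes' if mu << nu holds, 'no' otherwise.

mu << nu means: every nu-null measurable set is also mu-null; equivalently, for every atom x, if nu({x}) = 0 then mu({x}) = 0.
Checking each atom:
  x1: nu = 1 > 0 -> no constraint.
  x2: nu = 0, mu = 0 -> consistent with mu << nu.
  x3: nu = 1 > 0 -> no constraint.
  x4: nu = 7/4 > 0 -> no constraint.
No atom violates the condition. Therefore mu << nu.

yes


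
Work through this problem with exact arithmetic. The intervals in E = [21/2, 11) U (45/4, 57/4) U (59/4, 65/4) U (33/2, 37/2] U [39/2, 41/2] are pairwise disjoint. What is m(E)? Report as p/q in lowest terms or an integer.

For pairwise disjoint intervals, m(union_i I_i) = sum_i m(I_i),
and m is invariant under swapping open/closed endpoints (single points have measure 0).
So m(E) = sum_i (b_i - a_i).
  I_1 has length 11 - 21/2 = 1/2.
  I_2 has length 57/4 - 45/4 = 3.
  I_3 has length 65/4 - 59/4 = 3/2.
  I_4 has length 37/2 - 33/2 = 2.
  I_5 has length 41/2 - 39/2 = 1.
Summing:
  m(E) = 1/2 + 3 + 3/2 + 2 + 1 = 8.

8


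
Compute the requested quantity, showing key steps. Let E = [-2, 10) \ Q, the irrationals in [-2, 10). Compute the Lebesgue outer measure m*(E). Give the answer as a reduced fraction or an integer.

The interval I = [-2, 10) has m(I) = 10 - (-2) = 12 (endpoints are measure-zero, so open/closed/half-open agree). Write I = (I cap Q) u (I \ Q). The rationals in I are countable, so m*(I cap Q) = 0 (cover each rational by intervals whose total length is arbitrarily small). By countable subadditivity m*(I) <= m*(I cap Q) + m*(I \ Q), hence m*(I \ Q) >= m(I) = 12. The reverse inequality m*(I \ Q) <= m*(I) = 12 is trivial since (I \ Q) is a subset of I. Therefore m*(I \ Q) = 12.

12


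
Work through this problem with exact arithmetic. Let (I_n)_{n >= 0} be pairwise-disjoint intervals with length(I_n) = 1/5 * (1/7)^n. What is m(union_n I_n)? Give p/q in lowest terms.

By countable additivity of the Lebesgue measure on pairwise disjoint measurable sets,
  m(union_{n >= 0} I_n) = sum_{n >= 0} m(I_n) = sum_{n >= 0} a * r^n,
  with a = 1/5 and r = 1/7.
Since 0 < r = 1/7 < 1, the geometric series converges:
  sum_{n >= 0} a * r^n = a / (1 - r).
  = 1/5 / (1 - 1/7)
  = 1/5 / (6/7)
  = 7/30.

7/30


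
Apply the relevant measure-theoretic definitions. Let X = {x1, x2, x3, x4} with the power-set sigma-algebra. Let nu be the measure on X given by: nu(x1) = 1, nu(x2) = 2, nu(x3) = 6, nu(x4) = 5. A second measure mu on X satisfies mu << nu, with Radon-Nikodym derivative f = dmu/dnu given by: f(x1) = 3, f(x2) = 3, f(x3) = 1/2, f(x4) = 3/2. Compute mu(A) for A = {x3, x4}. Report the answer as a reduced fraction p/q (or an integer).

By the defining property of the Radon-Nikodym derivative, for every measurable set A,
  mu(A) = integral_A f dnu.
Since nu is a discrete measure concentrated on the atoms of X, the integral over A reduces to the sum
  mu(A) = sum_{x in A} f(x) * nu({x}).
Computing each term:
  x3: f(x3) * nu(x3) = 1/2 * 6 = 3.
  x4: f(x4) * nu(x4) = 3/2 * 5 = 15/2.
Summing: mu(A) = 3 + 15/2 = 21/2.

21/2


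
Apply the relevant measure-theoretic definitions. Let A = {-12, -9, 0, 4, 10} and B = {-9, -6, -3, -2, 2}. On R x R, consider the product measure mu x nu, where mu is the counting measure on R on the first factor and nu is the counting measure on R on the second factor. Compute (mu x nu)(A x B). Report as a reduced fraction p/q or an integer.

For a measurable rectangle A x B, the product measure satisfies
  (mu x nu)(A x B) = mu(A) * nu(B).
  mu(A) = 5.
  nu(B) = 5.
  (mu x nu)(A x B) = 5 * 5 = 25.

25


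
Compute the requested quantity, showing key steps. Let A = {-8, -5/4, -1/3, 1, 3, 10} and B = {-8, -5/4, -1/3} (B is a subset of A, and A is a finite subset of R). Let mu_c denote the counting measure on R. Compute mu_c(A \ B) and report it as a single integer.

Counting measure assigns mu_c(E) = |E| (number of elements) when E is finite. For B subset A, A \ B is the set of elements of A not in B, so |A \ B| = |A| - |B|.
|A| = 6, |B| = 3, so mu_c(A \ B) = 6 - 3 = 3.

3


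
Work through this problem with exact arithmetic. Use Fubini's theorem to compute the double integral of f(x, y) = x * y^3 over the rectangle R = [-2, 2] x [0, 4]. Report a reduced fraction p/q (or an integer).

f(x, y) is a tensor product of a function of x and a function of y, and both factors are bounded continuous (hence Lebesgue integrable) on the rectangle, so Fubini's theorem applies:
  integral_R f d(m x m) = (integral_a1^b1 x dx) * (integral_a2^b2 y^3 dy).
Inner integral in x: integral_{-2}^{2} x dx = (2^2 - (-2)^2)/2
  = 0.
Inner integral in y: integral_{0}^{4} y^3 dy = (4^4 - 0^4)/4
  = 64.
Product: (0) * (64) = 0.

0


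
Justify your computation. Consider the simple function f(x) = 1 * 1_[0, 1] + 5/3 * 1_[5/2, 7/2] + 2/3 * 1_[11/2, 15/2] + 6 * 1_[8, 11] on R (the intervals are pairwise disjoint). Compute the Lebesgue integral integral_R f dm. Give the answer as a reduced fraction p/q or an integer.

For a simple function f = sum_i c_i * 1_{A_i} with disjoint A_i,
  integral f dm = sum_i c_i * m(A_i).
Lengths of the A_i:
  m(A_1) = 1 - 0 = 1.
  m(A_2) = 7/2 - 5/2 = 1.
  m(A_3) = 15/2 - 11/2 = 2.
  m(A_4) = 11 - 8 = 3.
Contributions c_i * m(A_i):
  (1) * (1) = 1.
  (5/3) * (1) = 5/3.
  (2/3) * (2) = 4/3.
  (6) * (3) = 18.
Total: 1 + 5/3 + 4/3 + 18 = 22.

22


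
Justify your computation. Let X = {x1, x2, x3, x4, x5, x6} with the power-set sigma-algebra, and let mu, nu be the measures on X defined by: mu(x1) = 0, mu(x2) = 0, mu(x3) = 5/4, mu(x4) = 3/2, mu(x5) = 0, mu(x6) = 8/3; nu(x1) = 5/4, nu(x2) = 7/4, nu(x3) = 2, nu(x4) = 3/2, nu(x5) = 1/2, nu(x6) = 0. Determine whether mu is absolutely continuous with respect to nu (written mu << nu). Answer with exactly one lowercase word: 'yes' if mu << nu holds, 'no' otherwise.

mu << nu means: every nu-null measurable set is also mu-null; equivalently, for every atom x, if nu({x}) = 0 then mu({x}) = 0.
Checking each atom:
  x1: nu = 5/4 > 0 -> no constraint.
  x2: nu = 7/4 > 0 -> no constraint.
  x3: nu = 2 > 0 -> no constraint.
  x4: nu = 3/2 > 0 -> no constraint.
  x5: nu = 1/2 > 0 -> no constraint.
  x6: nu = 0, mu = 8/3 > 0 -> violates mu << nu.
The atom(s) x6 violate the condition (nu = 0 but mu > 0). Therefore mu is NOT absolutely continuous w.r.t. nu.

no


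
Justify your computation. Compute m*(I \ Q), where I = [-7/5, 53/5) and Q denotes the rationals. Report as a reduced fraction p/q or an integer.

The interval I = [-7/5, 53/5) has m(I) = 53/5 - (-7/5) = 12 (endpoints are measure-zero, so open/closed/half-open agree). Write I = (I cap Q) u (I \ Q). The rationals in I are countable, so m*(I cap Q) = 0 (cover each rational by intervals whose total length is arbitrarily small). By countable subadditivity m*(I) <= m*(I cap Q) + m*(I \ Q), hence m*(I \ Q) >= m(I) = 12. The reverse inequality m*(I \ Q) <= m*(I) = 12 is trivial since (I \ Q) is a subset of I. Therefore m*(I \ Q) = 12.

12


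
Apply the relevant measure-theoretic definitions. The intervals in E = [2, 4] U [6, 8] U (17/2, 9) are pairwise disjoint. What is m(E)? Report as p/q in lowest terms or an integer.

For pairwise disjoint intervals, m(union_i I_i) = sum_i m(I_i),
and m is invariant under swapping open/closed endpoints (single points have measure 0).
So m(E) = sum_i (b_i - a_i).
  I_1 has length 4 - 2 = 2.
  I_2 has length 8 - 6 = 2.
  I_3 has length 9 - 17/2 = 1/2.
Summing:
  m(E) = 2 + 2 + 1/2 = 9/2.

9/2


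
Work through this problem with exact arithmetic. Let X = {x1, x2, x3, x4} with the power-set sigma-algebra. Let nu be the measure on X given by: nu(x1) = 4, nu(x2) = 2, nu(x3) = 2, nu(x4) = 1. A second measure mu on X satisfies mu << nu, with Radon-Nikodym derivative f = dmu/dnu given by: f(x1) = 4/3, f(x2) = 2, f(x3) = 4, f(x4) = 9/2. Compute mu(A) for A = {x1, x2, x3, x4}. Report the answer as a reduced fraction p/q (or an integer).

By the defining property of the Radon-Nikodym derivative, for every measurable set A,
  mu(A) = integral_A f dnu.
Since nu is a discrete measure concentrated on the atoms of X, the integral over A reduces to the sum
  mu(A) = sum_{x in A} f(x) * nu({x}).
Computing each term:
  x1: f(x1) * nu(x1) = 4/3 * 4 = 16/3.
  x2: f(x2) * nu(x2) = 2 * 2 = 4.
  x3: f(x3) * nu(x3) = 4 * 2 = 8.
  x4: f(x4) * nu(x4) = 9/2 * 1 = 9/2.
Summing: mu(A) = 16/3 + 4 + 8 + 9/2 = 131/6.

131/6


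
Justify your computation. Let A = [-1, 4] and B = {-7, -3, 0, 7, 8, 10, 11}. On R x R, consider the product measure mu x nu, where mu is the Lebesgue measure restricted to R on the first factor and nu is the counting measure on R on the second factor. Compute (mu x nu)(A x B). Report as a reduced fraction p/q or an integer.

For a measurable rectangle A x B, the product measure satisfies
  (mu x nu)(A x B) = mu(A) * nu(B).
  mu(A) = 5.
  nu(B) = 7.
  (mu x nu)(A x B) = 5 * 7 = 35.

35


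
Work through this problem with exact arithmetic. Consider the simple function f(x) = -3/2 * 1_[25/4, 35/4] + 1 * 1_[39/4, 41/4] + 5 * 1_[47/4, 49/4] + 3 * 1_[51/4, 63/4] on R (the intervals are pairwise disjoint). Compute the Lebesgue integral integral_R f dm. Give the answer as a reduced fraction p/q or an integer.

For a simple function f = sum_i c_i * 1_{A_i} with disjoint A_i,
  integral f dm = sum_i c_i * m(A_i).
Lengths of the A_i:
  m(A_1) = 35/4 - 25/4 = 5/2.
  m(A_2) = 41/4 - 39/4 = 1/2.
  m(A_3) = 49/4 - 47/4 = 1/2.
  m(A_4) = 63/4 - 51/4 = 3.
Contributions c_i * m(A_i):
  (-3/2) * (5/2) = -15/4.
  (1) * (1/2) = 1/2.
  (5) * (1/2) = 5/2.
  (3) * (3) = 9.
Total: -15/4 + 1/2 + 5/2 + 9 = 33/4.

33/4


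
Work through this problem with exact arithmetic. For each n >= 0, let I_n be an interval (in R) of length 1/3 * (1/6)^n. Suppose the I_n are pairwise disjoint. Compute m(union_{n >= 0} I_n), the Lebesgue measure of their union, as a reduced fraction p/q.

By countable additivity of the Lebesgue measure on pairwise disjoint measurable sets,
  m(union_{n >= 0} I_n) = sum_{n >= 0} m(I_n) = sum_{n >= 0} a * r^n,
  with a = 1/3 and r = 1/6.
Since 0 < r = 1/6 < 1, the geometric series converges:
  sum_{n >= 0} a * r^n = a / (1 - r).
  = 1/3 / (1 - 1/6)
  = 1/3 / (5/6)
  = 2/5.

2/5


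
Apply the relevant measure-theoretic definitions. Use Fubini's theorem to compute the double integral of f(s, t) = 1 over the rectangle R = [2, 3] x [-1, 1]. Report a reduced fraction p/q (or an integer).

f(s, t) is a tensor product of a function of s and a function of t, and both factors are bounded continuous (hence Lebesgue integrable) on the rectangle, so Fubini's theorem applies:
  integral_R f d(m x m) = (integral_a1^b1 1 ds) * (integral_a2^b2 1 dt).
Inner integral in s: integral_{2}^{3} 1 ds = (3^1 - 2^1)/1
  = 1.
Inner integral in t: integral_{-1}^{1} 1 dt = (1^1 - (-1)^1)/1
  = 2.
Product: (1) * (2) = 2.

2


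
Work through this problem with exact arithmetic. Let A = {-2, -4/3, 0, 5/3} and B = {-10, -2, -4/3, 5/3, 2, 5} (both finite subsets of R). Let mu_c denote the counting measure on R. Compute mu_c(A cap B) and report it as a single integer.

Counting measure on a finite set equals cardinality. mu_c(A cap B) = |A cap B| (elements appearing in both).
Enumerating the elements of A that also lie in B gives 3 element(s).
So mu_c(A cap B) = 3.

3


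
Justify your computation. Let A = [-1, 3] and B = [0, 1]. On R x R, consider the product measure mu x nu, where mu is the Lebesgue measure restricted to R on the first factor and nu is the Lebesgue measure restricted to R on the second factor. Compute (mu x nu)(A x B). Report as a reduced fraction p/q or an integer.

For a measurable rectangle A x B, the product measure satisfies
  (mu x nu)(A x B) = mu(A) * nu(B).
  mu(A) = 4.
  nu(B) = 1.
  (mu x nu)(A x B) = 4 * 1 = 4.

4


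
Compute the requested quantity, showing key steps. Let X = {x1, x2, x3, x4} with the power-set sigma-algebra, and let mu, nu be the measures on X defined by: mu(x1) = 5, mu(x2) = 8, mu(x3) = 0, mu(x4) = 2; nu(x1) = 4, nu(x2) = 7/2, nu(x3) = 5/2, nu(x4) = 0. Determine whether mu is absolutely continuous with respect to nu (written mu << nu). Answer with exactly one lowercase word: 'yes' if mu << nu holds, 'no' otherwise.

mu << nu means: every nu-null measurable set is also mu-null; equivalently, for every atom x, if nu({x}) = 0 then mu({x}) = 0.
Checking each atom:
  x1: nu = 4 > 0 -> no constraint.
  x2: nu = 7/2 > 0 -> no constraint.
  x3: nu = 5/2 > 0 -> no constraint.
  x4: nu = 0, mu = 2 > 0 -> violates mu << nu.
The atom(s) x4 violate the condition (nu = 0 but mu > 0). Therefore mu is NOT absolutely continuous w.r.t. nu.

no


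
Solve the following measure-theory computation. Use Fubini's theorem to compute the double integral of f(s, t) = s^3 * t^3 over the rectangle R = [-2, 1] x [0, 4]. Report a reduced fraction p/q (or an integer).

f(s, t) is a tensor product of a function of s and a function of t, and both factors are bounded continuous (hence Lebesgue integrable) on the rectangle, so Fubini's theorem applies:
  integral_R f d(m x m) = (integral_a1^b1 s^3 ds) * (integral_a2^b2 t^3 dt).
Inner integral in s: integral_{-2}^{1} s^3 ds = (1^4 - (-2)^4)/4
  = -15/4.
Inner integral in t: integral_{0}^{4} t^3 dt = (4^4 - 0^4)/4
  = 64.
Product: (-15/4) * (64) = -240.

-240


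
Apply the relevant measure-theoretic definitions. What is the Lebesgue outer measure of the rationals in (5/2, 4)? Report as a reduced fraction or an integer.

Q cap (5/2, 4) is countable; list its elements as q_1, q_2, ... . Fix eps > 0 and cover the k-th point by an interval of length eps * 2^(-k). The cover has total length eps * sum_{k>=1} 2^(-k) = eps, so by definition of outer measure m*(Q cap (5/2, 4)) <= eps. Since eps was arbitrary and m* >= 0, the outer measure is 0.

0


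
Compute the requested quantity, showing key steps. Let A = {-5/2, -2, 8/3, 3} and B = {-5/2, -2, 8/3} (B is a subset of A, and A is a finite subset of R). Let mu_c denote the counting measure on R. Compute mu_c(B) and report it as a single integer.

Counting measure assigns mu_c(E) = |E| (number of elements) when E is finite.
B has 3 element(s), so mu_c(B) = 3.

3


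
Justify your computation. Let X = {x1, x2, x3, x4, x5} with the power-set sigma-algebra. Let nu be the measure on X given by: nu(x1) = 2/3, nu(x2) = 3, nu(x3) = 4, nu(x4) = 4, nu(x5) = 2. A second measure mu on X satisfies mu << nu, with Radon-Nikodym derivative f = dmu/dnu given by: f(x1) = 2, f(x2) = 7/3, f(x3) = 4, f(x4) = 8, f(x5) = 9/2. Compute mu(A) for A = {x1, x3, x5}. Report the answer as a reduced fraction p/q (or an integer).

By the defining property of the Radon-Nikodym derivative, for every measurable set A,
  mu(A) = integral_A f dnu.
Since nu is a discrete measure concentrated on the atoms of X, the integral over A reduces to the sum
  mu(A) = sum_{x in A} f(x) * nu({x}).
Computing each term:
  x1: f(x1) * nu(x1) = 2 * 2/3 = 4/3.
  x3: f(x3) * nu(x3) = 4 * 4 = 16.
  x5: f(x5) * nu(x5) = 9/2 * 2 = 9.
Summing: mu(A) = 4/3 + 16 + 9 = 79/3.

79/3


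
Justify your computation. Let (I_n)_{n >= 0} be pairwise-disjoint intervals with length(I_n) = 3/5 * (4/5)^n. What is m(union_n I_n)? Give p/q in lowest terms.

By countable additivity of the Lebesgue measure on pairwise disjoint measurable sets,
  m(union_{n >= 0} I_n) = sum_{n >= 0} m(I_n) = sum_{n >= 0} a * r^n,
  with a = 3/5 and r = 4/5.
Since 0 < r = 4/5 < 1, the geometric series converges:
  sum_{n >= 0} a * r^n = a / (1 - r).
  = 3/5 / (1 - 4/5)
  = 3/5 / (1/5)
  = 3.

3


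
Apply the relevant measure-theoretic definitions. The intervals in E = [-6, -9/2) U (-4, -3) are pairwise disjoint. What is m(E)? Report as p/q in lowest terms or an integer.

For pairwise disjoint intervals, m(union_i I_i) = sum_i m(I_i),
and m is invariant under swapping open/closed endpoints (single points have measure 0).
So m(E) = sum_i (b_i - a_i).
  I_1 has length -9/2 - (-6) = 3/2.
  I_2 has length -3 - (-4) = 1.
Summing:
  m(E) = 3/2 + 1 = 5/2.

5/2


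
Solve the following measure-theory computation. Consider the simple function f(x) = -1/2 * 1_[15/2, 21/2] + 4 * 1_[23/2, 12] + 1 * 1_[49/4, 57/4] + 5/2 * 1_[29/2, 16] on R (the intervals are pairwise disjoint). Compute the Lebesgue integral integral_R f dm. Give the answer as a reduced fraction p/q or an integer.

For a simple function f = sum_i c_i * 1_{A_i} with disjoint A_i,
  integral f dm = sum_i c_i * m(A_i).
Lengths of the A_i:
  m(A_1) = 21/2 - 15/2 = 3.
  m(A_2) = 12 - 23/2 = 1/2.
  m(A_3) = 57/4 - 49/4 = 2.
  m(A_4) = 16 - 29/2 = 3/2.
Contributions c_i * m(A_i):
  (-1/2) * (3) = -3/2.
  (4) * (1/2) = 2.
  (1) * (2) = 2.
  (5/2) * (3/2) = 15/4.
Total: -3/2 + 2 + 2 + 15/4 = 25/4.

25/4
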